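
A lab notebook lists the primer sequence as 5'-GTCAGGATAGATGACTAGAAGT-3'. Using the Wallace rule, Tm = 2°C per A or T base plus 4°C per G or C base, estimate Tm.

Base counts: A=8, G=7, T=5, C=2
AT pairs contribute 13, GC pairs contribute 9.
Tm = 2(13) + 4(9) = 26 + 36 = 62°C

62°C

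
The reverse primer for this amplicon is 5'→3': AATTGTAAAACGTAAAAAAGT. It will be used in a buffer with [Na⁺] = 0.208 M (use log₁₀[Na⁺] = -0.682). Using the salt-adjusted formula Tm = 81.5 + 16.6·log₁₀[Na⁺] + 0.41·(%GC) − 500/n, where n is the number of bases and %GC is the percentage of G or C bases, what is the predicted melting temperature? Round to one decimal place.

54.2°C

Length n = 21. C=1, T=5, A=12, G=3
G+C = 4, so %GC = 4/21 × 100 = 19.048%
Salt term: 16.6 × (-0.682) = -11.321
GC term: 0.41 × 19.048 = 7.81; length term: −500/21 = −23.81
Tm = 81.5 + (-11.321) + 7.81 − 23.81 = 54.179 → 54.2°C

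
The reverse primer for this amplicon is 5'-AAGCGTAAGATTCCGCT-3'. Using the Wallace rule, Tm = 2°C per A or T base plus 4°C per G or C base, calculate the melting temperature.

50°C

T=4, C=4, A=5, G=4
A+T = 9, G+C = 8
Tm = 2×9 + 4×8 = 50°C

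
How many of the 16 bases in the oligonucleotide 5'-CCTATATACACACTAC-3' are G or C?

6

G=0, A=6, C=6, T=4
G+C = 0 + 6 = 6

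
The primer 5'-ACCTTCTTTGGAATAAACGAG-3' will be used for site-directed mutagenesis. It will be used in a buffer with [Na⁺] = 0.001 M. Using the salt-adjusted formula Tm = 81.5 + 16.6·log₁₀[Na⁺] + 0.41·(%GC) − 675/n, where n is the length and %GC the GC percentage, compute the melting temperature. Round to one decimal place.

15.2°C

Length n = 21. Scanning the sequence gives A=7, T=6, C=4, G=4.
G+C = 8, so %GC = 8/21 × 100 = 38.095%
Salt term: 16.6 × (-3) = -49.8
GC term: 0.41 × 38.095 = 15.619; length term: −675/21 = −32.143
Tm = 81.5 + (-49.8) + 15.619 − 32.143 = 15.176 → 15.2°C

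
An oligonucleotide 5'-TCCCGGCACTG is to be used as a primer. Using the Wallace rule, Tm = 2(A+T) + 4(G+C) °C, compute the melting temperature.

G=3, T=2, A=1, C=5
So N_AT = 3 and N_GC = 8.
Tm = 4·8 + 2·3 = 32 + 6 = 38°C

38°C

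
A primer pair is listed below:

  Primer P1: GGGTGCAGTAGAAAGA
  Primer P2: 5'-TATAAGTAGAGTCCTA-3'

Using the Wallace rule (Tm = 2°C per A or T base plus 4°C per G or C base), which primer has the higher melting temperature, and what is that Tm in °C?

Primer P1, 48°C

Primer P1: A+T=8, G+C=8 → Tm = 2(8)+4(8) = 48°C
Primer P2: A+T=11, G+C=5 → Tm = 2(11)+4(5) = 42°C
48°C vs 42°C → primer P1 is higher.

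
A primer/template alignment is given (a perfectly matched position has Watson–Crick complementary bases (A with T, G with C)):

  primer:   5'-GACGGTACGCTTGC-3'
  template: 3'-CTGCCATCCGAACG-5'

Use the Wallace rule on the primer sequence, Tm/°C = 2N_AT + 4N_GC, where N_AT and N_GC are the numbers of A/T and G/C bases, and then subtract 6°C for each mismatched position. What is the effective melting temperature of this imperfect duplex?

40°C

Primer base counts: A=2, T=3, G=5, C=4 → A+T=5, G+C=9
Perfect-match Tm = 2(5) + 4(9) = 10 + 36 = 46°C
Mismatches (positions where the bases are not complementary): 1 (at position 8)
Effective Tm = 46 − 1×6 = 46 − 6 = 40°C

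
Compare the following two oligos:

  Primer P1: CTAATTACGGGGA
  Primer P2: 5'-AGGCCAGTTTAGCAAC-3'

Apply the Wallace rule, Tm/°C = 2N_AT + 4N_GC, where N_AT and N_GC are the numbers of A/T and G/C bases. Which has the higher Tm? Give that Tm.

Primer P2, 48°C

Primer P1: A+T=7, G+C=6 → Tm = 2(7)+4(6) = 38°C
Primer P2: A+T=8, G+C=8 → Tm = 2(8)+4(8) = 48°C
38°C vs 48°C → primer P2 is higher.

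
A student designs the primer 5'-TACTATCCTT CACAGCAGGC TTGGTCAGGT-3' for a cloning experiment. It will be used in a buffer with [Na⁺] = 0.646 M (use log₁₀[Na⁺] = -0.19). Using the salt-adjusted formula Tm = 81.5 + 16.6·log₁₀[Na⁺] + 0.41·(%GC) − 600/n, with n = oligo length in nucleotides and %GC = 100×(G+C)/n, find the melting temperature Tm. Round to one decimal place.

78.8°C

Length n = 30. Scanning the sequence gives G=7, T=9, A=6, C=8.
G+C = 15, so %GC = 15/30 × 100 = 50%
Salt term: 16.6 × (-0.19) = -3.154
GC term: 0.41 × 50 = 20.5; length term: −600/30 = −20
Tm = 81.5 + (-3.154) + 20.5 − 20 = 78.846 → 78.8°C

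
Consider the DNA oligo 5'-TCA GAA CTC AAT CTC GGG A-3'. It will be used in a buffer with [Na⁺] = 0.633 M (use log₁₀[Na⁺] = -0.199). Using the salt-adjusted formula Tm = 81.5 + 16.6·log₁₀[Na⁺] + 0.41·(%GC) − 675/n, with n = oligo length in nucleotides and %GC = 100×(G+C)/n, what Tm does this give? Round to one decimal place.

62.1°C

Length n = 19. Counting bases: C=5, T=4, G=4, A=6
G+C = 9, so %GC = 9/19 × 100 = 47.368%
Salt term: 16.6 × (-0.199) = -3.303
GC term: 0.41 × 47.368 = 19.421; length term: −675/19 = −35.526
Tm = 81.5 + (-3.303) + 19.421 − 35.526 = 62.092 → 62.1°C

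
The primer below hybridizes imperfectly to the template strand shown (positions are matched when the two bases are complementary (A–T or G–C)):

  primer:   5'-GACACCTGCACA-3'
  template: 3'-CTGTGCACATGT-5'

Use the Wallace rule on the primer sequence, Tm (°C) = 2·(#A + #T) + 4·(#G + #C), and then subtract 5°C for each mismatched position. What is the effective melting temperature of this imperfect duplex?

28°C

Primer base counts: A=4, T=1, G=2, C=5 → A+T=5, G+C=7
Perfect-match Tm = 2(5) + 4(7) = 10 + 28 = 38°C
Mismatches (positions where the bases are not complementary): 2 (at positions 6, 9)
Effective Tm = 38 − 2×5 = 38 − 10 = 28°C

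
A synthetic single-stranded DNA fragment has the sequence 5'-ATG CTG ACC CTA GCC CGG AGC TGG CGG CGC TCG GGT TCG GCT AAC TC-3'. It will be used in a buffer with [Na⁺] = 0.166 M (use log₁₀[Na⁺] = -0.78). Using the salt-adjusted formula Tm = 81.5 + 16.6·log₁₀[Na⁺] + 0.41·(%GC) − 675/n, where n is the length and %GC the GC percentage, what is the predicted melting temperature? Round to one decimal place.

Length n = 47. A=6, G=16, T=9, C=16
G+C = 32, so %GC = 32/47 × 100 = 68.085%
Salt term: 16.6 × (-0.78) = -12.948
GC term: 0.41 × 68.085 = 27.915; length term: −675/47 = −14.362
Tm = 81.5 + (-12.948) + 27.915 − 14.362 = 82.105 → 82.1°C

82.1°C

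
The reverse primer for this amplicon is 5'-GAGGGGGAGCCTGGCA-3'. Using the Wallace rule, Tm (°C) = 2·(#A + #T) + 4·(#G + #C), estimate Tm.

Scanning the sequence gives T=1, A=3, G=9, C=3.
A+T = 4, G+C = 12
Tm = 2(4) + 4(12) = 8 + 48 = 56°C

56°C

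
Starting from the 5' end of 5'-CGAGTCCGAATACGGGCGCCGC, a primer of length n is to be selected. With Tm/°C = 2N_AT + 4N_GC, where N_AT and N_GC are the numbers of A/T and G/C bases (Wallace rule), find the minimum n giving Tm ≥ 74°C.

n = 22

First 21 bases: CGAGTCCGAATACGGGCGCCG → Tm = 72°C (< 74°C)
First 22 bases: CGAGTCCGAATACGGGCGCCGC → Tm = 76°C (≥ 74°C)
Each additional base adds 2°C (A/T) or 4°C (G/C), so Tm is non-decreasing in n; n = 22 is the first length to reach 74°C.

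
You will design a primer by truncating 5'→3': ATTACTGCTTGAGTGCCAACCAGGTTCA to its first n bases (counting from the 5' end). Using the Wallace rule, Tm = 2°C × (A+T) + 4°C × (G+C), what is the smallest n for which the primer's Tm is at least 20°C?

First 7 bases: ATTACTG → Tm = 18°C (< 20°C)
First 8 bases: ATTACTGC → Tm = 22°C (≥ 20°C)
Each additional base adds 2°C (A/T) or 4°C (G/C), so Tm is non-decreasing in n; n = 8 is the first length to reach 20°C.

n = 8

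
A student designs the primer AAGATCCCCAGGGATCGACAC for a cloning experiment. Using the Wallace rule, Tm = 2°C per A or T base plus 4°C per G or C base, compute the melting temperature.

66°C

T=2, C=7, G=5, A=7
A+T = 9, G+C = 12
Tm = 2×9 + 4×12 = 66°C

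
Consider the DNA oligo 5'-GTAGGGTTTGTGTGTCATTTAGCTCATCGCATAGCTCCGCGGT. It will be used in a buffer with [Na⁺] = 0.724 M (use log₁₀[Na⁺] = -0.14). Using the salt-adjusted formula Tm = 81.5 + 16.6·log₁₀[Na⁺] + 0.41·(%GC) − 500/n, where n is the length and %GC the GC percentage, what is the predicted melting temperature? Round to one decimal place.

Length n = 43. C=9, G=13, A=6, T=15
G+C = 22, so %GC = 22/43 × 100 = 51.163%
Salt term: 16.6 × (-0.14) = -2.324
GC term: 0.41 × 51.163 = 20.977; length term: −500/43 = −11.628
Tm = 81.5 + (-2.324) + 20.977 − 11.628 = 88.525 → 88.5°C

88.5°C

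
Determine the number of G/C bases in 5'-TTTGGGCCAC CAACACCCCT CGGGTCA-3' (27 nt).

17

Scanning the sequence gives T=5, C=11, A=5, G=6.
Total G or C: 6 + 11 = 17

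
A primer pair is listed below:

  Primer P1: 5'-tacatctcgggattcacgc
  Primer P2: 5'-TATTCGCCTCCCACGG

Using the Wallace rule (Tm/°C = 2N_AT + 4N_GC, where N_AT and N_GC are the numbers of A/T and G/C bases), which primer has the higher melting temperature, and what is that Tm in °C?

Primer P1, 58°C

Primer P1: A+T=9, G+C=10 → Tm = 2(9)+4(10) = 58°C
Primer P2: A+T=6, G+C=10 → Tm = 2(6)+4(10) = 52°C
58°C vs 52°C → primer P1 is higher.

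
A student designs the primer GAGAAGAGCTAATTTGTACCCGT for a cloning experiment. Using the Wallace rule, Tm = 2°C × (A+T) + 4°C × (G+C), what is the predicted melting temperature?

66°C

Counting bases: C=4, A=7, G=6, T=6
A+T = 13, G+C = 10
Tm = 2×13 + 4×10 = 66°C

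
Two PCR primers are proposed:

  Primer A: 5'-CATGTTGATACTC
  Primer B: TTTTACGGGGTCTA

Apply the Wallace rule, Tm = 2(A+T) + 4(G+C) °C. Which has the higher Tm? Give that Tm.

Primer B, 40°C

Primer A: A+T=8, G+C=5 → Tm = 2(8)+4(5) = 36°C
Primer B: A+T=8, G+C=6 → Tm = 2(8)+4(6) = 40°C
36°C vs 40°C → primer B is higher.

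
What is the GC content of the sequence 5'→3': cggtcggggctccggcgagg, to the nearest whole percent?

Scanning the sequence gives G=11, T=2, C=6, A=1.
G+C = 11 + 6 = 17 out of 20 bases
%GC = 17/20 × 100 = 85% ≈ 85%

85%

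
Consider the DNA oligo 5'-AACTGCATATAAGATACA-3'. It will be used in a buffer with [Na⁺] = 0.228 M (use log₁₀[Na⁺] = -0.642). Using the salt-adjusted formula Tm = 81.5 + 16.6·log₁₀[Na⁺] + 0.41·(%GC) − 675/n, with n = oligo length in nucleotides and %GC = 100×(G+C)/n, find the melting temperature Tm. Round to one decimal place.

44.7°C

Length n = 18. Base counts: G=2, T=4, C=3, A=9
G+C = 5, so %GC = 5/18 × 100 = 27.778%
Salt term: 16.6 × (-0.642) = -10.657
GC term: 0.41 × 27.778 = 11.389; length term: −675/18 = −37.5
Tm = 81.5 + (-10.657) + 11.389 − 37.5 = 44.732 → 44.7°C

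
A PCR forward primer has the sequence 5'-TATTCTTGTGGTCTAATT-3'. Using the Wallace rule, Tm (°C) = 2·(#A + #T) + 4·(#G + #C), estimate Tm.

T=10, A=3, C=2, G=3
So N_AT = 13 and N_GC = 5.
Tm = 2(13) + 4(5) = 26 + 20 = 46°C

46°C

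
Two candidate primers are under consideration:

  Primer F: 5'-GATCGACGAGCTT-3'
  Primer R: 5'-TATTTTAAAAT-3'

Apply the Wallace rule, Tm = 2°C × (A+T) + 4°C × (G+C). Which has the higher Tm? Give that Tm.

Primer F: A+T=6, G+C=7 → Tm = 2(6)+4(7) = 40°C
Primer R: A+T=11, G+C=0 → Tm = 2(11)+4(0) = 22°C
40°C vs 22°C → primer F is higher.

Primer F, 40°C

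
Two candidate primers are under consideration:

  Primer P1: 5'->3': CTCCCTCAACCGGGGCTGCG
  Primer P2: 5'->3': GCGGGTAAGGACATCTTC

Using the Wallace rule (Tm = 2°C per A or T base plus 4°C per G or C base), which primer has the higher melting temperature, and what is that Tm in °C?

Primer P1, 70°C

Primer P1: A+T=5, G+C=15 → Tm = 2(5)+4(15) = 70°C
Primer P2: A+T=8, G+C=10 → Tm = 2(8)+4(10) = 56°C
70°C vs 56°C → primer P1 is higher.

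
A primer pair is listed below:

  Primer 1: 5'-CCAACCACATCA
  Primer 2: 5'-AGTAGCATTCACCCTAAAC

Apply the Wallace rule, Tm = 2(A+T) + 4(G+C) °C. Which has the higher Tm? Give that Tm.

Primer 1: A+T=6, G+C=6 → Tm = 2(6)+4(6) = 36°C
Primer 2: A+T=11, G+C=8 → Tm = 2(11)+4(8) = 54°C
36°C vs 54°C → primer 2 is higher.

Primer 2, 54°C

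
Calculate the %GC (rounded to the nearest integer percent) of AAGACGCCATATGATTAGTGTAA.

35%

Scanning the sequence gives G=5, T=6, C=3, A=9.
G+C = 5 + 3 = 8 out of 23 bases
%GC = 8/23 × 100 = 34.78% ≈ 35%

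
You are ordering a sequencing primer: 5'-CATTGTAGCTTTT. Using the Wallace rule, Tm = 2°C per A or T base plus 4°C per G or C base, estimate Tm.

Scanning the sequence gives A=2, T=7, C=2, G=2.
AT pairs contribute 9, GC pairs contribute 4.
Tm = 4·4 + 2·9 = 16 + 18 = 34°C

34°C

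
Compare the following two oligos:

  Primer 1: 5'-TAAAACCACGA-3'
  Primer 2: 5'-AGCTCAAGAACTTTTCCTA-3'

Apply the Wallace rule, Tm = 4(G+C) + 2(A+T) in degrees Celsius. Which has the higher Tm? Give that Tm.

Primer 2, 52°C

Primer 1: A+T=7, G+C=4 → Tm = 2(7)+4(4) = 30°C
Primer 2: A+T=12, G+C=7 → Tm = 2(12)+4(7) = 52°C
30°C vs 52°C → primer 2 is higher.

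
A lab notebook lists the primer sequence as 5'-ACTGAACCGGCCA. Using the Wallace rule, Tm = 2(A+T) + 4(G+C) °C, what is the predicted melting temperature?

Base counts: C=5, G=3, A=4, T=1
A+T = 5, G+C = 8
Tm = 4·8 + 2·5 = 32 + 10 = 42°C

42°C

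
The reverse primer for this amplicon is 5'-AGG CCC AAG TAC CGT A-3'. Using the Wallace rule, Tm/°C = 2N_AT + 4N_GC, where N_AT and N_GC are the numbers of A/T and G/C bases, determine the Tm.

Scanning the sequence gives A=5, G=4, C=5, T=2.
AT pairs contribute 7, GC pairs contribute 9.
Tm = 4·9 + 2·7 = 36 + 14 = 50°C

50°C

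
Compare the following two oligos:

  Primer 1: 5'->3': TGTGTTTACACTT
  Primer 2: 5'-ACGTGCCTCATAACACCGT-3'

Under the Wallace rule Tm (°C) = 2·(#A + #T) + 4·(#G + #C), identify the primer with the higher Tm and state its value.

Primer 1: A+T=9, G+C=4 → Tm = 2(9)+4(4) = 34°C
Primer 2: A+T=9, G+C=10 → Tm = 2(9)+4(10) = 58°C
34°C vs 58°C → primer 2 is higher.

Primer 2, 58°C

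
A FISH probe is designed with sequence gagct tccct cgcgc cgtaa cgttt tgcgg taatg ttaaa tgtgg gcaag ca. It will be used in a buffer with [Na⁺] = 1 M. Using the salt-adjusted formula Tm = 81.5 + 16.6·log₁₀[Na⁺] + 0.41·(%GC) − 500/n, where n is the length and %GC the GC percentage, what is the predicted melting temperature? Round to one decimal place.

Length n = 52. Scanning the sequence gives G=15, A=11, C=12, T=14.
G+C = 27, so %GC = 27/52 × 100 = 51.923%
Salt term: 16.6 × (0) = 0
GC term: 0.41 × 51.923 = 21.288; length term: −500/52 = −9.615
Tm = 81.5 + (0) + 21.288 − 9.615 = 93.173 → 93.2°C

93.2°C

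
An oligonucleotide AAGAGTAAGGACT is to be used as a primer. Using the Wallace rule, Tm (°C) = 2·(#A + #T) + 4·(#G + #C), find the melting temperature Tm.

36°C

T=2, G=4, A=6, C=1
So N_AT = 8 and N_GC = 5.
Tm = 2×8 + 4×5 = 36°C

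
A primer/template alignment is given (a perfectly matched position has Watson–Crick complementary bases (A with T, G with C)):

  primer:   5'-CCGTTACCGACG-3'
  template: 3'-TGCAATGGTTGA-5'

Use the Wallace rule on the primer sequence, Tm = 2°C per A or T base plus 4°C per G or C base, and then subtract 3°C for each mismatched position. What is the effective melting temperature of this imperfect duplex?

Primer base counts: A=2, T=2, G=3, C=5 → A+T=4, G+C=8
Perfect-match Tm = 2(4) + 4(8) = 8 + 32 = 40°C
Mismatches (positions where the bases are not complementary): 3 (at positions 1, 9, 12)
Effective Tm = 40 − 3×3 = 40 − 9 = 31°C

31°C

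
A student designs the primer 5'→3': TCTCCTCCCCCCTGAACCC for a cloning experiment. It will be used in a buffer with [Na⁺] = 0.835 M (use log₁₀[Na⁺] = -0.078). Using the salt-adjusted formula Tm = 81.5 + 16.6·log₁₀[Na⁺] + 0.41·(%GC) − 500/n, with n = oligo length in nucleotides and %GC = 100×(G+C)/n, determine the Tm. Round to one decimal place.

81.9°C

Length n = 19. C=12, A=2, G=1, T=4
G+C = 13, so %GC = 13/19 × 100 = 68.421%
Salt term: 16.6 × (-0.078) = -1.295
GC term: 0.41 × 68.421 = 28.053; length term: −500/19 = −26.316
Tm = 81.5 + (-1.295) + 28.053 − 26.316 = 81.942 → 81.9°C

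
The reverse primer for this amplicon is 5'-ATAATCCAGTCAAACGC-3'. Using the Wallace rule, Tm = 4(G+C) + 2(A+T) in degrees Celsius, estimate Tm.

48°C

Counting bases: T=3, C=5, G=2, A=7
A+T = 10, G+C = 7
Tm = 4·7 + 2·10 = 28 + 20 = 48°C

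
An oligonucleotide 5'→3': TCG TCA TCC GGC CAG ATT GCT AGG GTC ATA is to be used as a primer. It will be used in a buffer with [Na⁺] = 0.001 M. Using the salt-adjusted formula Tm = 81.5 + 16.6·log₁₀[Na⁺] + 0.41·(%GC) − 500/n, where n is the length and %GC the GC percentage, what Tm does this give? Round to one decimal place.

36.9°C

Length n = 30. Scanning the sequence gives T=8, A=6, G=8, C=8.
G+C = 16, so %GC = 16/30 × 100 = 53.333%
Salt term: 16.6 × (-3) = -49.8
GC term: 0.41 × 53.333 = 21.867; length term: −500/30 = −16.667
Tm = 81.5 + (-49.8) + 21.867 − 16.667 = 36.9 → 36.9°C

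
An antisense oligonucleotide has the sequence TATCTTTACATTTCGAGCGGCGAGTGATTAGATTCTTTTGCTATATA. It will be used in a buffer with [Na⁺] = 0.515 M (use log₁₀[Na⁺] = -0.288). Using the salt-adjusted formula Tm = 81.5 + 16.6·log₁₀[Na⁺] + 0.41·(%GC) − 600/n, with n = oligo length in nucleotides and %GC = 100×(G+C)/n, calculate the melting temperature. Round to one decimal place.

Length n = 47. C=7, A=11, T=20, G=9
G+C = 16, so %GC = 16/47 × 100 = 34.043%
Salt term: 16.6 × (-0.288) = -4.781
GC term: 0.41 × 34.043 = 13.958; length term: −600/47 = −12.766
Tm = 81.5 + (-4.781) + 13.958 − 12.766 = 77.911 → 77.9°C

77.9°C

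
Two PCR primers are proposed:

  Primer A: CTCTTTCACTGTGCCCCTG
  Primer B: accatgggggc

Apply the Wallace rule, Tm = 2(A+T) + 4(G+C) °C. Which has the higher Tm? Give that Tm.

Primer A, 60°C

Primer A: A+T=8, G+C=11 → Tm = 2(8)+4(11) = 60°C
Primer B: A+T=3, G+C=8 → Tm = 2(3)+4(8) = 38°C
60°C vs 38°C → primer A is higher.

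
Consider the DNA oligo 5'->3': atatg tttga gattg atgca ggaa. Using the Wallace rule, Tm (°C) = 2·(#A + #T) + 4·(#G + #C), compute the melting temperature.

Scanning the sequence gives A=8, G=7, T=8, C=1.
So N_AT = 16 and N_GC = 8.
Tm = 2(16) + 4(8) = 32 + 32 = 64°C

64°C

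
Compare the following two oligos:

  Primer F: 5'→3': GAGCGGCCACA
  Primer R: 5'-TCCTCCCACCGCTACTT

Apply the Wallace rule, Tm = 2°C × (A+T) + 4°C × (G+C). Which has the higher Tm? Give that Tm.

Primer R, 54°C

Primer F: A+T=3, G+C=8 → Tm = 2(3)+4(8) = 38°C
Primer R: A+T=7, G+C=10 → Tm = 2(7)+4(10) = 54°C
38°C vs 54°C → primer R is higher.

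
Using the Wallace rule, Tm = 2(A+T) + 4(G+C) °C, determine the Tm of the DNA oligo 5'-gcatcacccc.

34°C

Scanning the sequence gives A=2, C=6, G=1, T=1.
A+T = 3, G+C = 7
Tm = 4·7 + 2·3 = 28 + 6 = 34°C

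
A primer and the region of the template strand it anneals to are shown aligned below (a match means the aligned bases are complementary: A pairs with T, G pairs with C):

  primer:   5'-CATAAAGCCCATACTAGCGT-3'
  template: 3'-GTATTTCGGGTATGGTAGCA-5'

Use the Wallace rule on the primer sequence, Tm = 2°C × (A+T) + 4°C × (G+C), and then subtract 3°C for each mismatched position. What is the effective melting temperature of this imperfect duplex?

Primer base counts: A=7, T=4, G=3, C=6 → A+T=11, G+C=9
Perfect-match Tm = 2(11) + 4(9) = 22 + 36 = 58°C
Mismatches (positions where the bases are not complementary): 2 (at positions 15, 17)
Effective Tm = 58 − 2×3 = 58 − 6 = 52°C

52°C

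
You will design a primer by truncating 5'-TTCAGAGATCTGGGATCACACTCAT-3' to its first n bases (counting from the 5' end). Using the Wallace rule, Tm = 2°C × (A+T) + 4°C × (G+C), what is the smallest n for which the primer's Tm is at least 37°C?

n = 13

First 12 bases: TTCAGAGATCTG → Tm = 34°C (< 37°C)
First 13 bases: TTCAGAGATCTGG → Tm = 38°C (≥ 37°C)
Since every base adds ≥2°C, Tm only increases with n, so the threshold is first crossed at n = 13.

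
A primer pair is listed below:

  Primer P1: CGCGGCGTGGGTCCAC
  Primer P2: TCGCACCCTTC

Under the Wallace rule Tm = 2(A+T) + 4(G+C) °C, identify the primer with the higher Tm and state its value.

Primer P1: A+T=3, G+C=13 → Tm = 2(3)+4(13) = 58°C
Primer P2: A+T=4, G+C=7 → Tm = 2(4)+4(7) = 36°C
58°C vs 36°C → primer P1 is higher.

Primer P1, 58°C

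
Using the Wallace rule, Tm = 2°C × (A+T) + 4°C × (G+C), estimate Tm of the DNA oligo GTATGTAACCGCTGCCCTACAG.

Scanning the sequence gives C=7, A=5, T=5, G=5.
AT pairs contribute 10, GC pairs contribute 12.
Tm = 2×10 + 4×12 = 68°C

68°C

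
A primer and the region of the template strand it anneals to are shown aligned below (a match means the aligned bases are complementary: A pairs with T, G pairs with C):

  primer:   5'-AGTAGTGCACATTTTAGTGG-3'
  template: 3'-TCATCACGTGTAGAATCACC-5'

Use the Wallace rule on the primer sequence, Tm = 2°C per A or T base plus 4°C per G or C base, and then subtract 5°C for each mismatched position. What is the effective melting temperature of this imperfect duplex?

Primer base counts: A=5, T=7, G=6, C=2 → A+T=12, G+C=8
Perfect-match Tm = 2(12) + 4(8) = 24 + 32 = 56°C
Mismatches (positions where the bases are not complementary): 1 (at position 13)
Effective Tm = 56 − 1×5 = 56 − 5 = 51°C

51°C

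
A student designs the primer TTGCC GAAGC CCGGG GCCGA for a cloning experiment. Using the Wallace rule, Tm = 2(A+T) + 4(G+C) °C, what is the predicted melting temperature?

70°C

Base counts: G=8, T=2, C=7, A=3
A+T = 5, G+C = 15
Tm = 2×5 + 4×15 = 70°C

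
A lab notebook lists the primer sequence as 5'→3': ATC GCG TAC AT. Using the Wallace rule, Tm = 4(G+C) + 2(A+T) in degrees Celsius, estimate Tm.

32°C

Counting bases: G=2, T=3, A=3, C=3
A+T = 6, G+C = 5
Tm = 4·5 + 2·6 = 20 + 12 = 32°C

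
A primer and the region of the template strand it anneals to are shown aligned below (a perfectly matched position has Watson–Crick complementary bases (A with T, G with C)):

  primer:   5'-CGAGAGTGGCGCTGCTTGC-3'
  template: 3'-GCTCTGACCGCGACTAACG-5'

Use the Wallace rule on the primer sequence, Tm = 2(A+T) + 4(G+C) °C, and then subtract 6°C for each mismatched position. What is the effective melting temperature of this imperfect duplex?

Primer base counts: A=2, T=4, G=8, C=5 → A+T=6, G+C=13
Perfect-match Tm = 2(6) + 4(13) = 12 + 52 = 64°C
Mismatches (positions where the bases are not complementary): 2 (at positions 6, 15)
Effective Tm = 64 − 2×6 = 64 − 12 = 52°C

52°C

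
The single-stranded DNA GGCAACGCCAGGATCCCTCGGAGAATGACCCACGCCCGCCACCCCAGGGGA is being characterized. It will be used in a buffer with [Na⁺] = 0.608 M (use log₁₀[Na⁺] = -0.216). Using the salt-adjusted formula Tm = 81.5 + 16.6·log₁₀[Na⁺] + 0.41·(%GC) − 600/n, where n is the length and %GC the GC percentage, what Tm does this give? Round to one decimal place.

95.1°C

Length n = 51. C=21, G=15, A=12, T=3
G+C = 36, so %GC = 36/51 × 100 = 70.588%
Salt term: 16.6 × (-0.216) = -3.586
GC term: 0.41 × 70.588 = 28.941; length term: −600/51 = −11.765
Tm = 81.5 + (-3.586) + 28.941 − 11.765 = 95.09 → 95.1°C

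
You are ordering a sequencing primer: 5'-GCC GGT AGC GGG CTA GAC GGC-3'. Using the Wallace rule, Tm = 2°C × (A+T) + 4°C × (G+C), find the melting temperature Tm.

74°C

Counting bases: T=2, C=6, A=3, G=10
A+T = 5, G+C = 16
Tm = 2(5) + 4(16) = 10 + 64 = 74°C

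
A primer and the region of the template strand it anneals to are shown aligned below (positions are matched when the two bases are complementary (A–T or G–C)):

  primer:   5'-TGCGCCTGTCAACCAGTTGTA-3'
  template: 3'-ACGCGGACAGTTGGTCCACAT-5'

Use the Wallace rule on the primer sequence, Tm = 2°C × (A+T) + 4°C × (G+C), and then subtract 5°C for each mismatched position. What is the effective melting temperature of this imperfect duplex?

59°C

Primer base counts: A=4, T=6, G=5, C=6 → A+T=10, G+C=11
Perfect-match Tm = 2(10) + 4(11) = 20 + 44 = 64°C
Mismatches (positions where the bases are not complementary): 1 (at position 17)
Effective Tm = 64 − 1×5 = 64 − 5 = 59°C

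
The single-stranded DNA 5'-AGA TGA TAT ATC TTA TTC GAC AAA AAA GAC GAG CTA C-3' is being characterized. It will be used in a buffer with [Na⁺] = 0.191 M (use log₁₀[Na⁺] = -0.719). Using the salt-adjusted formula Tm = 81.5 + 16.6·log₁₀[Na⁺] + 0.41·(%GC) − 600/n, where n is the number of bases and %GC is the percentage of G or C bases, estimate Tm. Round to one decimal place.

Length n = 37. C=6, A=16, G=6, T=9
G+C = 12, so %GC = 12/37 × 100 = 32.432%
Salt term: 16.6 × (-0.719) = -11.935
GC term: 0.41 × 32.432 = 13.297; length term: −600/37 = −16.216
Tm = 81.5 + (-11.935) + 13.297 − 16.216 = 66.646 → 66.6°C

66.6°C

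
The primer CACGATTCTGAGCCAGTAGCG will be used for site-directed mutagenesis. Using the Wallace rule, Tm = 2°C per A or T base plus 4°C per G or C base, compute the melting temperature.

66°C

G=6, A=5, C=6, T=4
So N_AT = 9 and N_GC = 12.
Tm = 2×9 + 4×12 = 66°C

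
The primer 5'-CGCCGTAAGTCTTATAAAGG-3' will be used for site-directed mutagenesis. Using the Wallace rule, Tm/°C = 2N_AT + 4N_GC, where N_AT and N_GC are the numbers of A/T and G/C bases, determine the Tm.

58°C

Counting bases: G=5, T=5, A=6, C=4
AT pairs contribute 11, GC pairs contribute 9.
Tm = 2×11 + 4×9 = 58°C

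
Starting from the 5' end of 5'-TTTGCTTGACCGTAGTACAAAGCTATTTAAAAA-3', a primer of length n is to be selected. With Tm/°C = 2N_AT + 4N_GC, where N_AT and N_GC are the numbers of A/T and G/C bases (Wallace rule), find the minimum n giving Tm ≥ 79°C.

First 29 bases: TTTGCTTGACCGTAGTACAAAGCTATTTA → Tm = 78°C (< 79°C)
First 30 bases: TTTGCTTGACCGTAGTACAAAGCTATTTAA → Tm = 80°C (≥ 79°C)
Since every base adds ≥2°C, Tm only increases with n, so the threshold is first crossed at n = 30.

n = 30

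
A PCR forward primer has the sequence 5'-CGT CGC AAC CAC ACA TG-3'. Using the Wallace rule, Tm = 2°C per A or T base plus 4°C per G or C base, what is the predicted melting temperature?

Counting bases: C=7, G=3, T=2, A=5
A+T = 7, G+C = 10
Tm = 2×7 + 4×10 = 54°C

54°C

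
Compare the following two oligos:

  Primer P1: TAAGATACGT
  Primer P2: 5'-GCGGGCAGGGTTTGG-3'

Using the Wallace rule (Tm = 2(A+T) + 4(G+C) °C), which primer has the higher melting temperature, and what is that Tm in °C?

Primer P1: A+T=7, G+C=3 → Tm = 2(7)+4(3) = 26°C
Primer P2: A+T=4, G+C=11 → Tm = 2(4)+4(11) = 52°C
26°C vs 52°C → primer P2 is higher.

Primer P2, 52°C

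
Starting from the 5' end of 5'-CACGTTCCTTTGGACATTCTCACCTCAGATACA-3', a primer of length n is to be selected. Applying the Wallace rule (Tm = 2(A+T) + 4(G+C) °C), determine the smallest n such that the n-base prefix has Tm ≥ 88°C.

n = 30

First 29 bases: CACGTTCCTTTGGACATTCTCACCTCAGA → Tm = 86°C (< 88°C)
First 30 bases: CACGTTCCTTTGGACATTCTCACCTCAGAT → Tm = 88°C (≥ 88°C)
Since every base adds ≥2°C, Tm only increases with n, so the threshold is first crossed at n = 30.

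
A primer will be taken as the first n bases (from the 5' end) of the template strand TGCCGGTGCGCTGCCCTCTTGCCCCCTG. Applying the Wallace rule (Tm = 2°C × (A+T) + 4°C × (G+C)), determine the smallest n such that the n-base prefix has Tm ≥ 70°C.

n = 21

First 20 bases: TGCCGGTGCGCTGCCCTCTT → Tm = 68°C (< 70°C)
First 21 bases: TGCCGGTGCGCTGCCCTCTTG → Tm = 72°C (≥ 70°C)
Each additional base adds 2°C (A/T) or 4°C (G/C), so Tm is non-decreasing in n; n = 21 is the first length to reach 70°C.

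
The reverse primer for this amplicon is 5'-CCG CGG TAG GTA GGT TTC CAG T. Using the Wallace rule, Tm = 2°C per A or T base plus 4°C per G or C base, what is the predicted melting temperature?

70°C

Counting bases: A=3, T=6, G=8, C=5
AT pairs contribute 9, GC pairs contribute 13.
Tm = 4·13 + 2·9 = 52 + 18 = 70°C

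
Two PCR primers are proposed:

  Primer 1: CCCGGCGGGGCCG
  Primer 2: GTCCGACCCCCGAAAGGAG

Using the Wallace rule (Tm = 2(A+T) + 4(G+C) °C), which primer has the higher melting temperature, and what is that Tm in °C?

Primer 1: A+T=0, G+C=13 → Tm = 2(0)+4(13) = 52°C
Primer 2: A+T=6, G+C=13 → Tm = 2(6)+4(13) = 64°C
52°C vs 64°C → primer 2 is higher.

Primer 2, 64°C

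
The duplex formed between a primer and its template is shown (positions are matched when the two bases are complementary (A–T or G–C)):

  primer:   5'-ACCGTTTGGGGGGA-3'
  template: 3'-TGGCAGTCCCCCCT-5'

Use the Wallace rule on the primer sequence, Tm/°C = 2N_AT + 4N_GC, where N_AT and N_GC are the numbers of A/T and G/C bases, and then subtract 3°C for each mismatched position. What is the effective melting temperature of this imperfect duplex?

Primer base counts: A=2, T=3, G=7, C=2 → A+T=5, G+C=9
Perfect-match Tm = 2(5) + 4(9) = 10 + 36 = 46°C
Mismatches (positions where the bases are not complementary): 2 (at positions 6, 7)
Effective Tm = 46 − 2×3 = 46 − 6 = 40°C

40°C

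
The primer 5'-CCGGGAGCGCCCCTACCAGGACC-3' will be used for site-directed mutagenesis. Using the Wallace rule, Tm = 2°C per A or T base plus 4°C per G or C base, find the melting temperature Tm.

Base counts: C=11, A=4, T=1, G=7
AT pairs contribute 5, GC pairs contribute 18.
Tm = 2×5 + 4×18 = 82°C

82°C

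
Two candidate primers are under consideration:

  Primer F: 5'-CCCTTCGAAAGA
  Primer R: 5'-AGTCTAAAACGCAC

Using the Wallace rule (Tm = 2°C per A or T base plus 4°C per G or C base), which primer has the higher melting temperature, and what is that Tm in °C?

Primer F: A+T=6, G+C=6 → Tm = 2(6)+4(6) = 36°C
Primer R: A+T=8, G+C=6 → Tm = 2(8)+4(6) = 40°C
36°C vs 40°C → primer R is higher.

Primer R, 40°C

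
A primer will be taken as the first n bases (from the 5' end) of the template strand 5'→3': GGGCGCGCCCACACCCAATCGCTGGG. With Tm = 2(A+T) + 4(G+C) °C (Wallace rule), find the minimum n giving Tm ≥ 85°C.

First 24 bases: GGGCGCGCCCACACCCAATCGCTG → Tm = 84°C (< 85°C)
First 25 bases: GGGCGCGCCCACACCCAATCGCTGG → Tm = 88°C (≥ 85°C)
Each additional base adds 2°C (A/T) or 4°C (G/C), so Tm is non-decreasing in n; n = 25 is the first length to reach 85°C.

n = 25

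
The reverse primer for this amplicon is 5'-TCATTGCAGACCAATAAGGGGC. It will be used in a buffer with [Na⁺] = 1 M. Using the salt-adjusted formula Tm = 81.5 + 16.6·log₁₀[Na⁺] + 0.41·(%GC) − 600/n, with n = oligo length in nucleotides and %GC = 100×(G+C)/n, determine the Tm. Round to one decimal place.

Length n = 22. Counting bases: G=6, C=5, A=7, T=4
G+C = 11, so %GC = 11/22 × 100 = 50%
Salt term: 16.6 × (0) = 0
GC term: 0.41 × 50 = 20.5; length term: −600/22 = −27.273
Tm = 81.5 + (0) + 20.5 − 27.273 = 74.727 → 74.7°C

74.7°C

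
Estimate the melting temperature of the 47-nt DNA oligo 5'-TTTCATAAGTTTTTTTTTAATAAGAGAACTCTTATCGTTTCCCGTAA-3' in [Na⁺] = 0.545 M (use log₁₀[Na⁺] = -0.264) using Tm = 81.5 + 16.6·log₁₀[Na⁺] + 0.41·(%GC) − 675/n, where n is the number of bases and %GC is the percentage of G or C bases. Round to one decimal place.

Length n = 47. Counting bases: A=13, T=22, C=7, G=5
G+C = 12, so %GC = 12/47 × 100 = 25.532%
Salt term: 16.6 × (-0.264) = -4.382
GC term: 0.41 × 25.532 = 10.468; length term: −675/47 = −14.362
Tm = 81.5 + (-4.382) + 10.468 − 14.362 = 73.224 → 73.2°C

73.2°C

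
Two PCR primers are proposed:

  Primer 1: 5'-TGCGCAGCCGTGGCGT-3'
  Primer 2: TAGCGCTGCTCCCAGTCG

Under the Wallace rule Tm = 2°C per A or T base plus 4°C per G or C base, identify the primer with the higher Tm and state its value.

Primer 2, 60°C

Primer 1: A+T=4, G+C=12 → Tm = 2(4)+4(12) = 56°C
Primer 2: A+T=6, G+C=12 → Tm = 2(6)+4(12) = 60°C
56°C vs 60°C → primer 2 is higher.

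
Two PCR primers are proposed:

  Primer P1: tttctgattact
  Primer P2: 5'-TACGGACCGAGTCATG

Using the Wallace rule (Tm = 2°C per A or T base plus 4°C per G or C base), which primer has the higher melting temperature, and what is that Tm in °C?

Primer P2, 50°C

Primer P1: A+T=9, G+C=3 → Tm = 2(9)+4(3) = 30°C
Primer P2: A+T=7, G+C=9 → Tm = 2(7)+4(9) = 50°C
30°C vs 50°C → primer P2 is higher.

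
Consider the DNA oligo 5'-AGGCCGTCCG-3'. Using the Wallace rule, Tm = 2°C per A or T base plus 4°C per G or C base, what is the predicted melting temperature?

36°C

Scanning the sequence gives T=1, A=1, G=4, C=4.
So N_AT = 2 and N_GC = 8.
Tm = 4·8 + 2·2 = 32 + 4 = 36°C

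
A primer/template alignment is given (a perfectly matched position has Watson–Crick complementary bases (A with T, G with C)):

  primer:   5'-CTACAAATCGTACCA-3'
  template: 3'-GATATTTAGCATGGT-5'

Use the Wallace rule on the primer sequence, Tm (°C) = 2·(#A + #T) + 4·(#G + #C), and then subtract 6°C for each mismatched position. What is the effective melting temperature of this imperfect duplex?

Primer base counts: A=6, T=3, G=1, C=5 → A+T=9, G+C=6
Perfect-match Tm = 2(9) + 4(6) = 18 + 24 = 42°C
Mismatches (positions where the bases are not complementary): 1 (at position 4)
Effective Tm = 42 − 1×6 = 42 − 6 = 36°C

36°C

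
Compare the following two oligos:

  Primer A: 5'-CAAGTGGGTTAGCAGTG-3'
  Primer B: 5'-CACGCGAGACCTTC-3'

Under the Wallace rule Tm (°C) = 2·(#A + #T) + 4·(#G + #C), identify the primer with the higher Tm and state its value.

Primer A, 52°C

Primer A: A+T=8, G+C=9 → Tm = 2(8)+4(9) = 52°C
Primer B: A+T=5, G+C=9 → Tm = 2(5)+4(9) = 46°C
52°C vs 46°C → primer A is higher.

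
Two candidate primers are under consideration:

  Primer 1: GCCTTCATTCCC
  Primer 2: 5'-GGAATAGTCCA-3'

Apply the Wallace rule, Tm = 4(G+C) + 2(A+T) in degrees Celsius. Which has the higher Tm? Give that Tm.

Primer 1: A+T=5, G+C=7 → Tm = 2(5)+4(7) = 38°C
Primer 2: A+T=6, G+C=5 → Tm = 2(6)+4(5) = 32°C
38°C vs 32°C → primer 1 is higher.

Primer 1, 38°C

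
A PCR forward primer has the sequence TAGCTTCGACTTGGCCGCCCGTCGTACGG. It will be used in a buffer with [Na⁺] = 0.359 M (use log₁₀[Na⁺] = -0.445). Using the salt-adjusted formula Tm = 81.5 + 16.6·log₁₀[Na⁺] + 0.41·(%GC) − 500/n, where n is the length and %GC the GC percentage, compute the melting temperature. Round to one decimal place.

83.7°C

Length n = 29. Base counts: C=10, T=7, A=3, G=9
G+C = 19, so %GC = 19/29 × 100 = 65.517%
Salt term: 16.6 × (-0.445) = -7.387
GC term: 0.41 × 65.517 = 26.862; length term: −500/29 = −17.241
Tm = 81.5 + (-7.387) + 26.862 − 17.241 = 83.734 → 83.7°C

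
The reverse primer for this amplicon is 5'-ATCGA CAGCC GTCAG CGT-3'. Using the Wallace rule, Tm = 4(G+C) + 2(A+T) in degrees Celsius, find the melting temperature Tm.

Base counts: T=3, C=6, G=5, A=4
So N_AT = 7 and N_GC = 11.
Tm = 4·11 + 2·7 = 44 + 14 = 58°C

58°C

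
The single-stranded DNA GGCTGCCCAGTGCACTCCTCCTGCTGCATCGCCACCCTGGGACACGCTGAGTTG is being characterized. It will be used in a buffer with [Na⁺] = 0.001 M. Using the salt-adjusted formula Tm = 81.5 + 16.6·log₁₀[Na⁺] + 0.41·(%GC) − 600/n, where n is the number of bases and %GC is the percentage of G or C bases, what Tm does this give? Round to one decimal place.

Length n = 54. Counting bases: T=11, C=21, G=15, A=7
G+C = 36, so %GC = 36/54 × 100 = 66.667%
Salt term: 16.6 × (-3) = -49.8
GC term: 0.41 × 66.667 = 27.333; length term: −600/54 = −11.111
Tm = 81.5 + (-49.8) + 27.333 − 11.111 = 47.922 → 47.9°C

47.9°C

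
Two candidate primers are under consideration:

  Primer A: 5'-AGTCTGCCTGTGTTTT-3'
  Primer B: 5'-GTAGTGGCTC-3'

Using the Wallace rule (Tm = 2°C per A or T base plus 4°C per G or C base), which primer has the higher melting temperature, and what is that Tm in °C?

Primer A, 46°C

Primer A: A+T=9, G+C=7 → Tm = 2(9)+4(7) = 46°C
Primer B: A+T=4, G+C=6 → Tm = 2(4)+4(6) = 32°C
46°C vs 32°C → primer A is higher.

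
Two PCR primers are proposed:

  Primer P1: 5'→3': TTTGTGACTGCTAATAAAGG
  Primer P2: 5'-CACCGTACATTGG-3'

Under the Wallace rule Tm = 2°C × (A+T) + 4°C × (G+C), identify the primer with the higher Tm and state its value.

Primer P1: A+T=13, G+C=7 → Tm = 2(13)+4(7) = 54°C
Primer P2: A+T=6, G+C=7 → Tm = 2(6)+4(7) = 40°C
54°C vs 40°C → primer P1 is higher.

Primer P1, 54°C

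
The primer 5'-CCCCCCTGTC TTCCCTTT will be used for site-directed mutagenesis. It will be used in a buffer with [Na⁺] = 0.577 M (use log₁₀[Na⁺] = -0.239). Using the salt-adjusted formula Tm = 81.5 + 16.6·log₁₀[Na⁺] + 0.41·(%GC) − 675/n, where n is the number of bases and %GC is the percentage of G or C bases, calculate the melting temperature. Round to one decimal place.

Length n = 18. Counting bases: C=10, G=1, T=7, A=0
G+C = 11, so %GC = 11/18 × 100 = 61.111%
Salt term: 16.6 × (-0.239) = -3.967
GC term: 0.41 × 61.111 = 25.056; length term: −675/18 = −37.5
Tm = 81.5 + (-3.967) + 25.056 − 37.5 = 65.089 → 65.1°C

65.1°C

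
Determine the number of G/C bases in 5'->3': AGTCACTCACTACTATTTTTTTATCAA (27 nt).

7

Scanning the sequence gives G=1, T=12, C=6, A=8.
G+C = 1 + 6 = 7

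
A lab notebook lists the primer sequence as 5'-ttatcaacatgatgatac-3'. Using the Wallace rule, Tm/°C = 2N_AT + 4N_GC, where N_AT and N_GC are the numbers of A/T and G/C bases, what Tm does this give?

46°C

Scanning the sequence gives A=7, C=3, G=2, T=6.
AT pairs contribute 13, GC pairs contribute 5.
Tm = 4·5 + 2·13 = 20 + 26 = 46°C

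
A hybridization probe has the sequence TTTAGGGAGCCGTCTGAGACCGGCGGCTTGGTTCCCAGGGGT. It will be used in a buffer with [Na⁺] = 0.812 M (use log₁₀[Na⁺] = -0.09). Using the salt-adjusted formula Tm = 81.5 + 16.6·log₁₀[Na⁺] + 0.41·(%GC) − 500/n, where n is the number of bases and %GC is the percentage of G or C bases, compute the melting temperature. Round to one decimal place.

Length n = 42. Base counts: A=5, T=10, G=17, C=10
G+C = 27, so %GC = 27/42 × 100 = 64.286%
Salt term: 16.6 × (-0.09) = -1.494
GC term: 0.41 × 64.286 = 26.357; length term: −500/42 = −11.905
Tm = 81.5 + (-1.494) + 26.357 − 11.905 = 94.458 → 94.5°C

94.5°C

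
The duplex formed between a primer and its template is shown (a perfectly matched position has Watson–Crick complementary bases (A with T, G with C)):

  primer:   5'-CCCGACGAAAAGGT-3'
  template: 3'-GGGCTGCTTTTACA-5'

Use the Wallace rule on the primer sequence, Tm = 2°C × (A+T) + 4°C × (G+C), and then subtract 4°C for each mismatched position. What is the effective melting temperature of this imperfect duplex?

40°C

Primer base counts: A=5, T=1, G=4, C=4 → A+T=6, G+C=8
Perfect-match Tm = 2(6) + 4(8) = 12 + 32 = 44°C
Mismatches (positions where the bases are not complementary): 1 (at position 12)
Effective Tm = 44 − 1×4 = 44 − 4 = 40°C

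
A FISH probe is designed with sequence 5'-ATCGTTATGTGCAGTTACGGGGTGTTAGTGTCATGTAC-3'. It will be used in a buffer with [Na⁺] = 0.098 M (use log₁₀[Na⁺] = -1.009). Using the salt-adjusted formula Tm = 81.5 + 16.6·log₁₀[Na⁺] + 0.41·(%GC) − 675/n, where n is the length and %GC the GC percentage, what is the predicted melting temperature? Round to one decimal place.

65.3°C

Length n = 38. Base counts: C=5, A=7, T=14, G=12
G+C = 17, so %GC = 17/38 × 100 = 44.737%
Salt term: 16.6 × (-1.009) = -16.749
GC term: 0.41 × 44.737 = 18.342; length term: −675/38 = −17.763
Tm = 81.5 + (-16.749) + 18.342 − 17.763 = 65.33 → 65.3°C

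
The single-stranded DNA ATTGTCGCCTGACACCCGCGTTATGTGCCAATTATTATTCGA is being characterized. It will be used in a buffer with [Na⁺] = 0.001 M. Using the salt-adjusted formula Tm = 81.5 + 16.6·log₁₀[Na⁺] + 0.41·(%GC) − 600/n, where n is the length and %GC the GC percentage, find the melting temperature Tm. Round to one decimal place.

Length n = 42. Counting bases: T=14, A=9, G=8, C=11
G+C = 19, so %GC = 19/42 × 100 = 45.238%
Salt term: 16.6 × (-3) = -49.8
GC term: 0.41 × 45.238 = 18.548; length term: −600/42 = −14.286
Tm = 81.5 + (-49.8) + 18.548 − 14.286 = 35.962 → 36.0°C

36.0°C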